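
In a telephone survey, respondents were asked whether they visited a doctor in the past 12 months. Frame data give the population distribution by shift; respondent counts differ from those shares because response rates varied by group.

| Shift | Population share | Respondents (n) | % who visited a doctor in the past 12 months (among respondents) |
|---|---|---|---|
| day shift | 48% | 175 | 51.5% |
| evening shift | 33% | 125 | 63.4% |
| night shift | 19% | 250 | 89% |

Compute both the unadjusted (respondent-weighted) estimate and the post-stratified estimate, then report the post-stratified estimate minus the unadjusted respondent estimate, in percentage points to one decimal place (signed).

-8.7 percentage points

Naive respondent-only estimate (weights = respondent counts):
  (175/550)×51.5 + (125/550)×63.4 + (250/550)×89 = 71.25%
Post-stratifying to population shares instead:
  0.48×51.5 + 0.33×63.4 + 0.19×89 = 62.552%
Difference = 62.552 − 71.25 = -8.698 pp.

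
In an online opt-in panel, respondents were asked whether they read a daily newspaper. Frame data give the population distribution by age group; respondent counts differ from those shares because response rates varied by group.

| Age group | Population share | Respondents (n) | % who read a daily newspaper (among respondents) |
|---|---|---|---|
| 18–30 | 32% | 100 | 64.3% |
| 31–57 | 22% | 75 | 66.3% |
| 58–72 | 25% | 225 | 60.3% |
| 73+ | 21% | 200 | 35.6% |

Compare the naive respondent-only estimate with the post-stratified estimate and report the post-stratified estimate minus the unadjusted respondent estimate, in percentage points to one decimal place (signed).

+4.2 percentage points

Without adjustment, the pooled respondent share is:
  (100/600)×64.3 + (75/600)×66.3 + (225/600)×60.3 + (200/600)×35.6 = 53.4833%
Post-stratified estimate weights by population shares:
  0.32×64.3 + 0.22×66.3 + 0.25×60.3 + 0.21×35.6 = 57.713%
Difference = 57.713 − 53.4833 = 4.2297 pp.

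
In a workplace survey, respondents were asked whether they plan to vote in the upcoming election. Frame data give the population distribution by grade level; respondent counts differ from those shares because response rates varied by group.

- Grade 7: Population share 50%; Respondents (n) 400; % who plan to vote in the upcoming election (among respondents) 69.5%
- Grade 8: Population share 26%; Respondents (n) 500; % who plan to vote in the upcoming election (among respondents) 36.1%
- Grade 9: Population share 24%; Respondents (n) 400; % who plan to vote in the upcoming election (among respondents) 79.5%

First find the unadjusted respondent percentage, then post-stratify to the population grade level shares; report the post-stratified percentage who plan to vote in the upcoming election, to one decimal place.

Naive respondent-only estimate (weights = respondent counts):
  (400/1300)×69.5 + (500/1300)×36.1 + (400/1300)×79.5 = 59.7308%
Reweighting by population grade level shares:
  0.5×69.5 + 0.26×36.1 + 0.24×79.5 = 63.216%

63.2%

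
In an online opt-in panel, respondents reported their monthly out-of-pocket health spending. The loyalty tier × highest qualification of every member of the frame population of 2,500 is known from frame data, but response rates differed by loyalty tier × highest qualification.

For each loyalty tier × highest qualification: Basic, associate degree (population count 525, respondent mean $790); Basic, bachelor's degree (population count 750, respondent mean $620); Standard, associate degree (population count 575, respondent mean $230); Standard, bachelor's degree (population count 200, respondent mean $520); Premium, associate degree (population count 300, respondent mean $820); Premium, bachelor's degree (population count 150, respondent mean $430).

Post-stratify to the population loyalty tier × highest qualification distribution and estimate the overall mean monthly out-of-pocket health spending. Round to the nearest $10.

$570

Post-stratification weights by population share, not respondent share:
  Basic, associate degree: (525/2,500) × 790 = 165.9
  Basic, bachelor's degree: (750/2,500) × 620 = 186
  Standard, associate degree: (575/2,500) × 230 = 52.9
  Standard, bachelor's degree: (200/2,500) × 520 = 41.6
  Premium, associate degree: (300/2,500) × 820 = 98.4
  Premium, bachelor's degree: (150/2,500) × 430 = 25.8
Post-stratified estimate = 570.6 → $570.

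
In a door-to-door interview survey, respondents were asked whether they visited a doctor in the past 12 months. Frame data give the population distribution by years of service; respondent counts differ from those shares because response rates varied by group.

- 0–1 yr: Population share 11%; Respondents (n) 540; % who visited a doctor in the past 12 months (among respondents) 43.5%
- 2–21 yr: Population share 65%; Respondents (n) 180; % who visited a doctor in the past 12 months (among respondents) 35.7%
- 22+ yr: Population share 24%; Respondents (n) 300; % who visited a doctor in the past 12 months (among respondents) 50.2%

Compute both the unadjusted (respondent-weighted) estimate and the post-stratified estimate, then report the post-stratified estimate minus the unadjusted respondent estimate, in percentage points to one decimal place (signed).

-4.1 percentage points

Without adjustment, the pooled respondent share is:
  (540/1020)×43.5 + (180/1020)×35.7 + (300/1020)×50.2 = 44.0941%
Post-stratifying to population shares instead:
  0.11×43.5 + 0.65×35.7 + 0.24×50.2 = 40.038%
Difference = 40.038 − 44.0941 = -4.0561 pp.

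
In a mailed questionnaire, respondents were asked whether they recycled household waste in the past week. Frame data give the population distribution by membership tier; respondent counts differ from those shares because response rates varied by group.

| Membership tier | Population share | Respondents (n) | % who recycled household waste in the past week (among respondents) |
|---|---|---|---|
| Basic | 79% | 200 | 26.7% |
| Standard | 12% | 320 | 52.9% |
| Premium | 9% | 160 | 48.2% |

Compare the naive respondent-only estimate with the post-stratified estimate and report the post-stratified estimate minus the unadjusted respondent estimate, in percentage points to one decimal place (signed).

-12.3 percentage points

Naive respondent-only estimate (weights = respondent counts):
  (200/680)×26.7 + (320/680)×52.9 + (160/680)×48.2 = 44.0882%
Post-stratified estimate weights by population shares:
  0.79×26.7 + 0.12×52.9 + 0.09×48.2 = 31.779%
Difference = 31.779 − 44.0882 = -12.3092 pp.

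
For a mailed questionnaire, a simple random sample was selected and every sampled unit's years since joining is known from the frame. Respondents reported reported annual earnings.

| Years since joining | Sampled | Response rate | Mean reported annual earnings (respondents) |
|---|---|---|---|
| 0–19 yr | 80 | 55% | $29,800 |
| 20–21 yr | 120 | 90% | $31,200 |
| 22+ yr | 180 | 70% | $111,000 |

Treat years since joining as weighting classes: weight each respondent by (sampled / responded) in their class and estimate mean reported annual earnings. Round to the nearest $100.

Inverse-response-rate weighting restores each class to its sampled count, so class totals weight by n_sampled:
  0–19 yr: 80 × 29,800 = 2,384,000
  20–21 yr: 120 × 31,200 = 3,744,000
  22+ yr: 180 × 111,000 = 19,980,000
Adjusted estimate = 26,108,000 / 380 = 68705.3 → $68,700.

$68,700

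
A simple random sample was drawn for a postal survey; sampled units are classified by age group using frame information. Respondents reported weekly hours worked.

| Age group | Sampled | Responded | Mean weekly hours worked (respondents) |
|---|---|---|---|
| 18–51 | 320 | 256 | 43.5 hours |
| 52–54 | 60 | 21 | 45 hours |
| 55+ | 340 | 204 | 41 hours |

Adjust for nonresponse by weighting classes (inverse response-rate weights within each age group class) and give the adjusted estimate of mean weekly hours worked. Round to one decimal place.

42.4

Response rates by class: 18–51 256/320 = 80%, 52–54 21/60 = 35%, 55+ 204/340 = 60%.
Weighting each respondent by the inverse class response rate inflates each class back to its sampled size, so the class weight is n_sampled:
  18–51: 320 × 43.5 = 13,920
  52–54: 60 × 45 = 2700
  55+: 340 × 41 = 13,940
Adjusted estimate = 30,560 / 720 = 42.4444 → 42.4.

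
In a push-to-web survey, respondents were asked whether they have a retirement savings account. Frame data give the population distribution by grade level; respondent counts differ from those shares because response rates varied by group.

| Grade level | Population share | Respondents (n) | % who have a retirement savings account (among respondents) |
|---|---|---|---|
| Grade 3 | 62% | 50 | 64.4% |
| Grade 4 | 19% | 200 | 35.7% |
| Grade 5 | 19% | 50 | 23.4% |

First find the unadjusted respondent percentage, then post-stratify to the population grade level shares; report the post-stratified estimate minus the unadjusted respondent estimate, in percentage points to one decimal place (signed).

+12.7 percentage points

Naive respondent-only estimate (weights = respondent counts):
  (50/300)×64.4 + (200/300)×35.7 + (50/300)×23.4 = 38.4333%
Post-stratified estimate weights by population shares:
  0.62×64.4 + 0.19×35.7 + 0.19×23.4 = 51.157%
Difference = 51.157 − 38.4333 = 12.7237 pp.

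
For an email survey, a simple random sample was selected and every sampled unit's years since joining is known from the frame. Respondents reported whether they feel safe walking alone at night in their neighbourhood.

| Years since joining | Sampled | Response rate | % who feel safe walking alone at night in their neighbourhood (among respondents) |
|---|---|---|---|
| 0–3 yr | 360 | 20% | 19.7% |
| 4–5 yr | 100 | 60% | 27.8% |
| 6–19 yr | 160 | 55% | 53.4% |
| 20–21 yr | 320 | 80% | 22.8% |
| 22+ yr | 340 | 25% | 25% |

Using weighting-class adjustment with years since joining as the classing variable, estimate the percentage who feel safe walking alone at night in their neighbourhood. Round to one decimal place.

26.7%

With weight = n_sampled/n_responded per class, the weighted class total is n_sampled:
  0–3 yr: 360 × 19.7 = 7092
  4–5 yr: 100 × 27.8 = 2780
  6–19 yr: 160 × 53.4 = 8544
  20–21 yr: 320 × 22.8 = 7296
  22+ yr: 340 × 25 = 8500
Adjusted estimate = 34,212 / 1,280 = 26.7281 → 26.7%.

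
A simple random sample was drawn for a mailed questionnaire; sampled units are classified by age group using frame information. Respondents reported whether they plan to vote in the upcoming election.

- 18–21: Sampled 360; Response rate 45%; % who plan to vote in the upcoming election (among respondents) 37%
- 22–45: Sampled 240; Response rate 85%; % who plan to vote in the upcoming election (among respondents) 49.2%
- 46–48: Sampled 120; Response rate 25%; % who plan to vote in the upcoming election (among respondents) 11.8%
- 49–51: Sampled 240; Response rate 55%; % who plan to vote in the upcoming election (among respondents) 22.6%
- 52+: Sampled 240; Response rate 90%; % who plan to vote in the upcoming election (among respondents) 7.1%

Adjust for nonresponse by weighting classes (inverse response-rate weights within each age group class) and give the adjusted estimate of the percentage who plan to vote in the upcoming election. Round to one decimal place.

28.1%

Inverse-response-rate weighting restores each class to its sampled count, so class totals weight by n_sampled:
  18–21: 360 × 37 = 13,320
  22–45: 240 × 49.2 = 11,808
  46–48: 120 × 11.8 = 1416
  49–51: 240 × 22.6 = 5424
  52+: 240 × 7.1 = 1704
Adjusted estimate = 33,672 / 1,200 = 28.06 → 28.1%.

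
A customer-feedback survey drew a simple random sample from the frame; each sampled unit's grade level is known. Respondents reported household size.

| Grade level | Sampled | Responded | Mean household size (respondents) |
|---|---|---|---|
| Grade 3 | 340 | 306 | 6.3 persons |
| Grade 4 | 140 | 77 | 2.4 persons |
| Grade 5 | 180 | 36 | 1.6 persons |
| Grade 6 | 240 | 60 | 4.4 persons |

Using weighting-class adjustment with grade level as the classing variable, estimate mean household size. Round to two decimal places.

Class response rates: Grade 3 306/340 = 90%, Grade 4 77/140 = 55%, Grade 5 36/180 = 20%, Grade 6 60/240 = 25%.
Weighting each respondent by the inverse class response rate inflates each class back to its sampled size, so the class weight is n_sampled:
  Grade 3: 340 × 6.3 = 2142
  Grade 4: 140 × 2.4 = 336
  Grade 5: 180 × 1.6 = 288
  Grade 6: 240 × 4.4 = 1056
Adjusted estimate = 3822 / 900 = 4.24667 → 4.25.

4.25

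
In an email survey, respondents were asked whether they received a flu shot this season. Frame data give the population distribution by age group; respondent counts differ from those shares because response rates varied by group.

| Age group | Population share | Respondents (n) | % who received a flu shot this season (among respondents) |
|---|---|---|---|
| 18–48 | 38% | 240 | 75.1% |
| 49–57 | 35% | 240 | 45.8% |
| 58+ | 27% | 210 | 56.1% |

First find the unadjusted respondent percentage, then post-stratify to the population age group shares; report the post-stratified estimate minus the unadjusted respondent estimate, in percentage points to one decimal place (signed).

Without adjustment, the pooled respondent share is:
  (240/690)×75.1 + (240/690)×45.8 + (210/690)×56.1 = 59.1261%
Post-stratifying to population shares instead:
  0.38×75.1 + 0.35×45.8 + 0.27×56.1 = 59.715%
Difference = 59.715 − 59.1261 = 0.5889 pp.

+0.6 percentage points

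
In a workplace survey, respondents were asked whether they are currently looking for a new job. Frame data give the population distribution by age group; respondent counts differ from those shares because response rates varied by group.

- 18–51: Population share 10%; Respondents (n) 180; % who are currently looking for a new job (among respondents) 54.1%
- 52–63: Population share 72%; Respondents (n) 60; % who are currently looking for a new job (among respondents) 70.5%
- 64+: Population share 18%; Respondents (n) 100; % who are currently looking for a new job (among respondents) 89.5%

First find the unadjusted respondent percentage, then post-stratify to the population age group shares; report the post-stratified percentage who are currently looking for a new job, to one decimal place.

Unadjusted (pooled respondent) estimate weights by respondent counts:
  (180/340)×54.1 + (60/340)×70.5 + (100/340)×89.5 = 67.4059%
Reweighting by population age group shares:
  0.1×54.1 + 0.72×70.5 + 0.18×89.5 = 72.28%

72.3%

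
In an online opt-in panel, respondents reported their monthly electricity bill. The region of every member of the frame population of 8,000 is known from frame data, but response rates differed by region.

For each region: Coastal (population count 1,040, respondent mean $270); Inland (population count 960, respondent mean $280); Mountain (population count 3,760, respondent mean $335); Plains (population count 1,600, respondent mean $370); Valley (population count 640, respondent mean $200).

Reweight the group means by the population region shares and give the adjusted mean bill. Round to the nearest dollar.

$316

Post-stratification weights by population share, not respondent share:
  Coastal: (1,040/8,000) × 270 = 35.1
  Inland: (960/8,000) × 280 = 33.6
  Mountain: (3,760/8,000) × 335 = 157.45
  Plains: (1,600/8,000) × 370 = 74
  Valley: (640/8,000) × 200 = 16
Post-stratified estimate = 316.15 → $316.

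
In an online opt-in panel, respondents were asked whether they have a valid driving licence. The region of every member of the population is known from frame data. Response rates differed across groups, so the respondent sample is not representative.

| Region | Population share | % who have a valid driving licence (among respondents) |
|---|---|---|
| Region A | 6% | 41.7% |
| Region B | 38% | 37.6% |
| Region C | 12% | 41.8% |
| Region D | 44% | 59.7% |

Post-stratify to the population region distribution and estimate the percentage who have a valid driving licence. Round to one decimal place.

Weight each group's respondent value by its population share:
  Region A: 0.06 × 41.7 = 2.502
  Region B: 0.38 × 37.6 = 14.288
  Region C: 0.12 × 41.8 = 5.016
  Region D: 0.44 × 59.7 = 26.268
Post-stratified estimate = 48.074 → 48.1%.

48.1%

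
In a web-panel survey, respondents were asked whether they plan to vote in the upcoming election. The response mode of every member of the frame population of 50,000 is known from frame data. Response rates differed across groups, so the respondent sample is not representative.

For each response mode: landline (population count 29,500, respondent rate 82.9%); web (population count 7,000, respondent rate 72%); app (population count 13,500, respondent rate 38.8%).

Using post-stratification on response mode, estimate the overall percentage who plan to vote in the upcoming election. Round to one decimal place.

Weight each group's respondent value by its population share:
  landline: (29,500/50,000) × 82.9 = 48.911
  web: (7,000/50,000) × 72 = 10.08
  app: (13,500/50,000) × 38.8 = 10.476
Post-stratified estimate = 69.467 → 69.5%.

69.5%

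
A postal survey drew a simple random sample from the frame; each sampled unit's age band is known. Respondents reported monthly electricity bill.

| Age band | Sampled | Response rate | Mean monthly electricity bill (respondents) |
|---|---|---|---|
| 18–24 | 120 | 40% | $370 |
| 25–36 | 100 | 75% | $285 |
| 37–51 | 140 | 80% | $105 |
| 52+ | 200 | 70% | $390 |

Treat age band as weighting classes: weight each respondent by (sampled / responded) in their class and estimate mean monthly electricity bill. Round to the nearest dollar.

$296

Inverse-response-rate weighting restores each class to its sampled count, so class totals weight by n_sampled:
  18–24: 120 × 370 = 44,400
  25–36: 100 × 285 = 28,500
  37–51: 140 × 105 = 14,700
  52+: 200 × 390 = 78,000
Adjusted estimate = 165,600 / 560 = 295.714 → $296.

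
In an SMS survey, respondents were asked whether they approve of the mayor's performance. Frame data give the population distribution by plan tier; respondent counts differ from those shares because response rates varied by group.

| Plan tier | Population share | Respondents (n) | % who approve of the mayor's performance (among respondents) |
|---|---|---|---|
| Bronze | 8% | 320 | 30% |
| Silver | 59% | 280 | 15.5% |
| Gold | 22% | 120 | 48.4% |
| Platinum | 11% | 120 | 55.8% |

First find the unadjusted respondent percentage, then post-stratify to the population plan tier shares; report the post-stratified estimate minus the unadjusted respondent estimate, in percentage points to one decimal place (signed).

Without adjustment, the pooled respondent share is:
  (320/840)×30 + (280/840)×15.5 + (120/840)×48.4 + (120/840)×55.8 = 31.481%
Post-stratifying to population shares instead:
  0.08×30 + 0.59×15.5 + 0.22×48.4 + 0.11×55.8 = 28.331%
Difference = 28.331 − 31.481 = -3.15 pp.

-3.1 percentage points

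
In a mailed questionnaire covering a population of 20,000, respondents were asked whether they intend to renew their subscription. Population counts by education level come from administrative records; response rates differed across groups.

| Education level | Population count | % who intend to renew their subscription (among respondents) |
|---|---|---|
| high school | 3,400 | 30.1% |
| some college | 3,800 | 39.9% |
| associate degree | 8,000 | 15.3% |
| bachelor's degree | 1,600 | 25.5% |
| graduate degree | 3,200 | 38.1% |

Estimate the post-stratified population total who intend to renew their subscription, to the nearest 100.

5,400

Apply each group's respondent rate to its population count:
  high school: 3,400 × 30.1% = 1023.4
  some college: 3,800 × 39.9% = 1516.2
  associate degree: 8,000 × 15.3% = 1224
  bachelor's degree: 1,600 × 25.5% = 408
  graduate degree: 3,200 × 38.1% = 1219.2
Estimated total = 5390.8 → 5,400.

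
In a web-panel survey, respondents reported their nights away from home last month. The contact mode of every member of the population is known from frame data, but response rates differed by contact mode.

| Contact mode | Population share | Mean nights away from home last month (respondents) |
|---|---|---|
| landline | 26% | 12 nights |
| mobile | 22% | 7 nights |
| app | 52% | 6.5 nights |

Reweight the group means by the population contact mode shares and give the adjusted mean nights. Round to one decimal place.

8.0

Reweight to the known contact mode distribution:
  landline: 0.26 × 12 = 3.12
  mobile: 0.22 × 7 = 1.54
  app: 0.52 × 6.5 = 3.38
Post-stratified estimate = 8.04 → 8.0.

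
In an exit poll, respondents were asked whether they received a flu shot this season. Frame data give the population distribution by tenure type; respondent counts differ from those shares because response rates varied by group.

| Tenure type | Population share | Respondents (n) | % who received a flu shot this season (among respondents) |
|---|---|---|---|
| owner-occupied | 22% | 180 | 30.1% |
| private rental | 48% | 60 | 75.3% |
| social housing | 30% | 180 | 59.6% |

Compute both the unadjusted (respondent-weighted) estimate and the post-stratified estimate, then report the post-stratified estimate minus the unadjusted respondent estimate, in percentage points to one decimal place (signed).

Unadjusted (pooled respondent) estimate weights by respondent counts:
  (180/420)×30.1 + (60/420)×75.3 + (180/420)×59.6 = 49.2%
Post-stratified estimate weights by population shares:
  0.22×30.1 + 0.48×75.3 + 0.3×59.6 = 60.646%
Difference = 60.646 − 49.2 = 11.446 pp.

+11.4 percentage points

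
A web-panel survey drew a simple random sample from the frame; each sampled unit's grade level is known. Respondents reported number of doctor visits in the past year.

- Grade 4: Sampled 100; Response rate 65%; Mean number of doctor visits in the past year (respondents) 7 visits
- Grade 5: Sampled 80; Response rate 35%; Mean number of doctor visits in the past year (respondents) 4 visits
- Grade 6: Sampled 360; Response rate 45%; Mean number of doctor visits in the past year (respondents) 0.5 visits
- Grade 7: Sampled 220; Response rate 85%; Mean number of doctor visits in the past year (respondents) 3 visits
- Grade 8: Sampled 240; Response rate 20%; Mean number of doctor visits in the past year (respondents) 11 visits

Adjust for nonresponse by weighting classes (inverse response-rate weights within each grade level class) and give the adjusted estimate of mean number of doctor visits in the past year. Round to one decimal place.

4.5

With weight = n_sampled/n_responded per class, the weighted class total is n_sampled:
  Grade 4: 100 × 7 = 700
  Grade 5: 80 × 4 = 320
  Grade 6: 360 × 0.5 = 180
  Grade 7: 220 × 3 = 660
  Grade 8: 240 × 11 = 2640
Adjusted estimate = 4500 / 1,000 = 4.5 → 4.5.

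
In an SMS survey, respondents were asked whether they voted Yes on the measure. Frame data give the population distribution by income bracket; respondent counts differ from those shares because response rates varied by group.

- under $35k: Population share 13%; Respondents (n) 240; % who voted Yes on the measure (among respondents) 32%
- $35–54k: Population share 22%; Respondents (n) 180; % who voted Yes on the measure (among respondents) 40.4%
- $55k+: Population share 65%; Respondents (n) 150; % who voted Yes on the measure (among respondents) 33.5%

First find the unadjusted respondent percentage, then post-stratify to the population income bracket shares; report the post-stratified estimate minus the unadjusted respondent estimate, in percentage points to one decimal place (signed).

Naive respondent-only estimate (weights = respondent counts):
  (240/570)×32 + (180/570)×40.4 + (150/570)×33.5 = 35.0474%
Post-stratifying to population shares instead:
  0.13×32 + 0.22×40.4 + 0.65×33.5 = 34.823%
Difference = 34.823 − 35.0474 = -0.2244 pp.

-0.2 percentage points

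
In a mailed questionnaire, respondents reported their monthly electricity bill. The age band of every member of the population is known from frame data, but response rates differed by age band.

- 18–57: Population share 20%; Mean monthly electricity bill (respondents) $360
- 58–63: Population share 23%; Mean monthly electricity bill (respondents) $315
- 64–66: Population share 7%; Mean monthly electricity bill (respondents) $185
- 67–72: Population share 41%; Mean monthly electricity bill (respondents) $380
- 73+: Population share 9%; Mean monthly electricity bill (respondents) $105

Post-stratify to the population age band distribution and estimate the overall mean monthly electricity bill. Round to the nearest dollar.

Each cell contributes population-share × respondent value:
  18–57: 0.2 × 360 = 72
  58–63: 0.23 × 315 = 72.45
  64–66: 0.07 × 185 = 12.95
  67–72: 0.41 × 380 = 155.8
  73+: 0.09 × 105 = 9.45
Post-stratified estimate = 322.65 → $323.

$323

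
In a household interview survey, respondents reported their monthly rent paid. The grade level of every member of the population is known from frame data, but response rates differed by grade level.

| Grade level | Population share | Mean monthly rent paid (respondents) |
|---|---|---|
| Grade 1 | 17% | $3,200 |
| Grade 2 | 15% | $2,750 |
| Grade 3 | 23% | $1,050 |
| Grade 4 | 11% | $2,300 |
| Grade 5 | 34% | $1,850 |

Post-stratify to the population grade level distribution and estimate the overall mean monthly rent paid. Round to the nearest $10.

$2,080

Post-stratification weights by population share, not respondent share:
  Grade 1: 0.17 × 3200 = 544
  Grade 2: 0.15 × 2750 = 412.5
  Grade 3: 0.23 × 1050 = 241.5
  Grade 4: 0.11 × 2300 = 253
  Grade 5: 0.34 × 1850 = 629
Post-stratified estimate = 2080 → $2,080.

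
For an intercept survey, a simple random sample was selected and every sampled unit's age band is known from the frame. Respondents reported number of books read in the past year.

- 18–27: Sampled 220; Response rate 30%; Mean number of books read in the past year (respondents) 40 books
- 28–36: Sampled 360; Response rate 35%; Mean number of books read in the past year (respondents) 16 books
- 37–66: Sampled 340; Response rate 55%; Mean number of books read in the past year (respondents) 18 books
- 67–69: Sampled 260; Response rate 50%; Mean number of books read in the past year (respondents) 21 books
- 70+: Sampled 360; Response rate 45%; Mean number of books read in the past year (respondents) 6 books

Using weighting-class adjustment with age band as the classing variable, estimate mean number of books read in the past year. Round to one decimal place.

Weighting each respondent by the inverse class response rate inflates each class back to its sampled size, so the class weight is n_sampled:
  18–27: 220 × 40 = 8800
  28–36: 360 × 16 = 5760
  37–66: 340 × 18 = 6120
  67–69: 260 × 21 = 5460
  70+: 360 × 6 = 2160
Adjusted estimate = 28,300 / 1,540 = 18.3766 → 18.4.

18.4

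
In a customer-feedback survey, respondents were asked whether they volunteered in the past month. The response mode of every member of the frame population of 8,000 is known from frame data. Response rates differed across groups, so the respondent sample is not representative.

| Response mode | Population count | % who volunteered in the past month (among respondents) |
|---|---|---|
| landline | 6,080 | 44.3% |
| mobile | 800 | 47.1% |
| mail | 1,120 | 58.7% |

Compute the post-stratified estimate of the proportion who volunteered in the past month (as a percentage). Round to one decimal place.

46.6%

Weight each group's respondent value by its population share:
  landline: (6,080/8,000) × 44.3 = 33.668
  mobile: (800/8,000) × 47.1 = 4.71
  mail: (1,120/8,000) × 58.7 = 8.218
Post-stratified estimate = 46.596 → 46.6%.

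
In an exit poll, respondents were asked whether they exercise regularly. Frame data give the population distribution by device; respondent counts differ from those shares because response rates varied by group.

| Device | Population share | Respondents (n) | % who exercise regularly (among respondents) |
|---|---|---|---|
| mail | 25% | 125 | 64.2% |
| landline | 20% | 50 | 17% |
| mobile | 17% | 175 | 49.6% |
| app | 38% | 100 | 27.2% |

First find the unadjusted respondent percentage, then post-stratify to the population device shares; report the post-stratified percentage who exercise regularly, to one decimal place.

Naive respondent-only estimate (weights = respondent counts):
  (125/450)×64.2 + (50/450)×17 + (175/450)×49.6 + (100/450)×27.2 = 45.0556%
Reweighting by population device shares:
  0.25×64.2 + 0.2×17 + 0.17×49.6 + 0.38×27.2 = 38.218%

38.2%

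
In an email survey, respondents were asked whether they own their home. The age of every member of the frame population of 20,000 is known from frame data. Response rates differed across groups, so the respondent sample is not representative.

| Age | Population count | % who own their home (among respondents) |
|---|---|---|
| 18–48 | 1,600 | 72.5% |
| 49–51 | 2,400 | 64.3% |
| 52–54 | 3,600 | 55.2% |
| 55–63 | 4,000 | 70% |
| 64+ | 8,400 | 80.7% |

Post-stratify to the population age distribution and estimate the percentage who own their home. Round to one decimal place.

71.3%

Reweight to the known age distribution:
  18–48: (1,600/20,000) × 72.5 = 5.8
  49–51: (2,400/20,000) × 64.3 = 7.716
  52–54: (3,600/20,000) × 55.2 = 9.936
  55–63: (4,000/20,000) × 70 = 14
  64+: (8,400/20,000) × 80.7 = 33.894
Post-stratified estimate = 71.346 → 71.3%.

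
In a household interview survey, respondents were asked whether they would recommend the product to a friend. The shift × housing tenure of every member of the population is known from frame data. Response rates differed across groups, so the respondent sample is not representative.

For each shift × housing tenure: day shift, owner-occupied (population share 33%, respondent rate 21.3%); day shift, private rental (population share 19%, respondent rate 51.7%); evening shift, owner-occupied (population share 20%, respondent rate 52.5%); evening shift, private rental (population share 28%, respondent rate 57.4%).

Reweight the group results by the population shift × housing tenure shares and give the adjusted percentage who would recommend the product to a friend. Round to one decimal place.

43.4%

Reweight to the known shift × housing tenure distribution:
  day shift, owner-occupied: 0.33 × 21.3 = 7.029
  day shift, private rental: 0.19 × 51.7 = 9.823
  evening shift, owner-occupied: 0.2 × 52.5 = 10.5
  evening shift, private rental: 0.28 × 57.4 = 16.072
Post-stratified estimate = 43.424 → 43.4%.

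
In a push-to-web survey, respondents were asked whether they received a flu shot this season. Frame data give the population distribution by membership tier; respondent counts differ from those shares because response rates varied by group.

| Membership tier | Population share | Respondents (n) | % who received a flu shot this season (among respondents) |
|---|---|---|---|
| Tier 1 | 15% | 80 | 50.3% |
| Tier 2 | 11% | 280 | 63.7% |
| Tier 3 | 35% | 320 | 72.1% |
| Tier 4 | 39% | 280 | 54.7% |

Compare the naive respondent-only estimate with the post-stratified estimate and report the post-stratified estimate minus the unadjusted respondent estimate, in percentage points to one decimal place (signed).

-1.6 percentage points

Naive respondent-only estimate (weights = respondent counts):
  (80/960)×50.3 + (280/960)×63.7 + (320/960)×72.1 + (280/960)×54.7 = 62.7583%
Reweighting by population membership tier shares:
  0.15×50.3 + 0.11×63.7 + 0.35×72.1 + 0.39×54.7 = 61.12%
Difference = 61.12 − 62.7583 = -1.6383 pp.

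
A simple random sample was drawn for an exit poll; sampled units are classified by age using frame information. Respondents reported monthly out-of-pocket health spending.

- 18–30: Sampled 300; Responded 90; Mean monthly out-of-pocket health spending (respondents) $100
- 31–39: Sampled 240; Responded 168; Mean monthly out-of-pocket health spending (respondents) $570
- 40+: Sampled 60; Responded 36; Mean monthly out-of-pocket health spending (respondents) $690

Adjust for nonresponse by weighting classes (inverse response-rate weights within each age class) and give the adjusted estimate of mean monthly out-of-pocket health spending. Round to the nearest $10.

Response rates by class: 18–30 90/300 = 30%, 31–39 168/240 = 70%, 40+ 36/60 = 60%.
With weight = n_sampled/n_responded per class, the weighted class total is n_sampled:
  18–30: 300 × 100 = 30,000
  31–39: 240 × 570 = 136,800
  40+: 60 × 690 = 41,400
Adjusted estimate = 208,200 / 600 = 347 → $350.

$350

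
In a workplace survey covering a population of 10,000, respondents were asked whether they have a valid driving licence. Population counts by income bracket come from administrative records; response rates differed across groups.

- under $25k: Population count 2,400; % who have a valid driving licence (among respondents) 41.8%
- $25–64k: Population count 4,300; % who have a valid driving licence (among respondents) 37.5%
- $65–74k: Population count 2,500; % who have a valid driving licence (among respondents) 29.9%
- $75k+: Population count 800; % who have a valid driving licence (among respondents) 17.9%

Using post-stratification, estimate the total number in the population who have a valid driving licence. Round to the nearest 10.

3,510

Apply each group's respondent rate to its population count:
  under $25k: 2,400 × 41.8% = 1003.2
  $25–64k: 4,300 × 37.5% = 1612.5
  $65–74k: 2,500 × 29.9% = 747.5
  $75k+: 800 × 17.9% = 143.2
Estimated total = 3506.4 → 3,510.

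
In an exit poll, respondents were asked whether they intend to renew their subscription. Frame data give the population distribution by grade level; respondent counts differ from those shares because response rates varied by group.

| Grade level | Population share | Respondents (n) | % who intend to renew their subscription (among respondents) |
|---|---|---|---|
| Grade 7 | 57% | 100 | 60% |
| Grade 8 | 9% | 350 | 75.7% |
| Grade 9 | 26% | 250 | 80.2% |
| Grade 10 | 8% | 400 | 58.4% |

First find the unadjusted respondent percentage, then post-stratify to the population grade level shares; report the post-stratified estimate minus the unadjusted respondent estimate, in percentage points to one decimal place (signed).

Without adjustment, the pooled respondent share is:
  (100/1100)×60 + (350/1100)×75.7 + (250/1100)×80.2 + (400/1100)×58.4 = 69.0045%
Reweighting by population grade level shares:
  0.57×60 + 0.09×75.7 + 0.26×80.2 + 0.08×58.4 = 66.537%
Difference = 66.537 − 69.0045 = -2.4675 pp.

-2.5 percentage points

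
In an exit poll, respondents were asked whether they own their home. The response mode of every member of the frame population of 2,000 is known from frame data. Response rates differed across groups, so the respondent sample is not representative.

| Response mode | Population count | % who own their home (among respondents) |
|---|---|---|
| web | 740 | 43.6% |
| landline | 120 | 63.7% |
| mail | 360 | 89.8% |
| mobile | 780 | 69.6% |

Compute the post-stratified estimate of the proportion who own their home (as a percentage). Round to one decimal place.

Each cell contributes population-share × respondent value:
  web: (740/2,000) × 43.6 = 16.132
  landline: (120/2,000) × 63.7 = 3.822
  mail: (360/2,000) × 89.8 = 16.164
  mobile: (780/2,000) × 69.6 = 27.144
Post-stratified estimate = 63.262 → 63.3%.

63.3%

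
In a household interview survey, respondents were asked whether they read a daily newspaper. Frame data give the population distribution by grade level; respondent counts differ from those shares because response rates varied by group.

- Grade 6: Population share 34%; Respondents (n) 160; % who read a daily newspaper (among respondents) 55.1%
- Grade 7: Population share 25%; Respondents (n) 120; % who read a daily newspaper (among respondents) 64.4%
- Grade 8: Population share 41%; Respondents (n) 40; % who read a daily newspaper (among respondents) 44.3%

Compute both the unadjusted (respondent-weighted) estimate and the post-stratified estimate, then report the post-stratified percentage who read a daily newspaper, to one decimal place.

53.0%

Unadjusted (pooled respondent) estimate weights by respondent counts:
  (160/320)×55.1 + (120/320)×64.4 + (40/320)×44.3 = 57.2375%
Reweighting by population grade level shares:
  0.34×55.1 + 0.25×64.4 + 0.41×44.3 = 52.997%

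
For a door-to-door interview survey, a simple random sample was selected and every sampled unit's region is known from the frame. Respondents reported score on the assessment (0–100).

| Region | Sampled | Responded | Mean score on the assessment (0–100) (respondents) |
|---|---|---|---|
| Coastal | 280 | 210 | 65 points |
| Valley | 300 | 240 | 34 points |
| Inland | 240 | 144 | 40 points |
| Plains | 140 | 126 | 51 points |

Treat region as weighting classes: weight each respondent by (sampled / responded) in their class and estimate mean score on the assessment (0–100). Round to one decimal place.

Class response rates: Coastal 210/280 = 75%, Valley 240/300 = 80%, Inland 144/240 = 60%, Plains 126/140 = 90%.
Each respondent's weight = sampled/responded in their class; summing within a class gives n_sampled, so:
  Coastal: 280 × 65 = 18,200
  Valley: 300 × 34 = 10,200
  Inland: 240 × 40 = 9600
  Plains: 140 × 51 = 7140
Adjusted estimate = 45,140 / 960 = 47.0208 → 47.0.

47.0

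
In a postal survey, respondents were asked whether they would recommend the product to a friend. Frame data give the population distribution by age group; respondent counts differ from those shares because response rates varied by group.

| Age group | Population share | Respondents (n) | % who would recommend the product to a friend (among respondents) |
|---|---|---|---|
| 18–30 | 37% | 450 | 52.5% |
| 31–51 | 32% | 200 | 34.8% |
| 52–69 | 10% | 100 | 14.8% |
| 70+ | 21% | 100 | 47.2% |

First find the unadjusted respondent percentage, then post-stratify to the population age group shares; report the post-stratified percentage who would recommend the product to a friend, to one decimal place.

42.0%

Without adjustment, the pooled respondent share is:
  (450/850)×52.5 + (200/850)×34.8 + (100/850)×14.8 + (100/850)×47.2 = 43.2765%
Post-stratifying to population shares instead:
  0.37×52.5 + 0.32×34.8 + 0.1×14.8 + 0.21×47.2 = 41.953%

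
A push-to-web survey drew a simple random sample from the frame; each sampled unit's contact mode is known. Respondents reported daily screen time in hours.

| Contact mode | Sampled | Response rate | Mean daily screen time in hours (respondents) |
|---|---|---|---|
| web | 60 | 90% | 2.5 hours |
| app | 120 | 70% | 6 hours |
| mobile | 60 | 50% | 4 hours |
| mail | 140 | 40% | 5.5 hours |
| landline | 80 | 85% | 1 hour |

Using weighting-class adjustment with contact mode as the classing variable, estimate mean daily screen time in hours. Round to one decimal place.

4.3

Inverse-response-rate weighting restores each class to its sampled count, so class totals weight by n_sampled:
  web: 60 × 2.5 = 150
  app: 120 × 6 = 720
  mobile: 60 × 4 = 240
  mail: 140 × 5.5 = 770
  landline: 80 × 1 = 80
Adjusted estimate = 1960 / 460 = 4.26087 → 4.3.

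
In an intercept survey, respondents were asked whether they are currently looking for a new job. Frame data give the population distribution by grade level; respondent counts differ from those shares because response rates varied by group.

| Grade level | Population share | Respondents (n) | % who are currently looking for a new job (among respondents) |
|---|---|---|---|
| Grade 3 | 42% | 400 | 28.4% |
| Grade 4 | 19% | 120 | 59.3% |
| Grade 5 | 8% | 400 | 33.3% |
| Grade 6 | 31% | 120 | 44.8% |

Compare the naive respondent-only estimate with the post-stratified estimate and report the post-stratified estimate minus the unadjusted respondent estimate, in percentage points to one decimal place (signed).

+4.0 percentage points

Naive respondent-only estimate (weights = respondent counts):
  (400/1040)×28.4 + (120/1040)×59.3 + (400/1040)×33.3 + (120/1040)×44.8 = 35.7423%
Reweighting by population grade level shares:
  0.42×28.4 + 0.19×59.3 + 0.08×33.3 + 0.31×44.8 = 39.747%
Difference = 39.747 − 35.7423 = 4.0047 pp.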